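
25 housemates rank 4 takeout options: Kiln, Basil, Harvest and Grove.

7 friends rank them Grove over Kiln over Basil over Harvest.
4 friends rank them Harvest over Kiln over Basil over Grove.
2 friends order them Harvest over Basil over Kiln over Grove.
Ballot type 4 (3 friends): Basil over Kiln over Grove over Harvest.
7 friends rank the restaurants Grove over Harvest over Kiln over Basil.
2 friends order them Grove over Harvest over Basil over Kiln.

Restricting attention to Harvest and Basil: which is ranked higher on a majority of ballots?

Harvest

Ballots ranking Harvest above Basil: 4 + 2 + 7 + 2 = 15.
Ballots ranking Basil above Harvest: 25 − 15 = 10.
Harvest wins the head-to-head 15–10.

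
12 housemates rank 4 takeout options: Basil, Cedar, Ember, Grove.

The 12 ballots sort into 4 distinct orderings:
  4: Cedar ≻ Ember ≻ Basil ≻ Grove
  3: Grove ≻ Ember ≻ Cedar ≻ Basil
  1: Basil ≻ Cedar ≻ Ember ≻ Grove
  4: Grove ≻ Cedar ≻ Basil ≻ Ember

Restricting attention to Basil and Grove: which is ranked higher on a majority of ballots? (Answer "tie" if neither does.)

Grove

Ballots ranking Basil above Grove: 4 + 1 = 5.
Ballots ranking Grove above Basil: 12 − 5 = 7.
Grove wins the head-to-head 7–5.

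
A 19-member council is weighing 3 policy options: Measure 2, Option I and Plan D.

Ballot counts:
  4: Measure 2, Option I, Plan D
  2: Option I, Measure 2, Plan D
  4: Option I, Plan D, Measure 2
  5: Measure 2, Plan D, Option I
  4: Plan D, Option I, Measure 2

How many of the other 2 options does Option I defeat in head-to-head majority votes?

2

Option I against each rival (19 council members):
Option I vs Measure 2: Option I, 10–9.
Option I vs Plan D: 4+2+4 = 10 for Option I, 9 for Plan D — Option I by 10–9.
Option I beats Measure 2, Plan D — 2 pairwise wins.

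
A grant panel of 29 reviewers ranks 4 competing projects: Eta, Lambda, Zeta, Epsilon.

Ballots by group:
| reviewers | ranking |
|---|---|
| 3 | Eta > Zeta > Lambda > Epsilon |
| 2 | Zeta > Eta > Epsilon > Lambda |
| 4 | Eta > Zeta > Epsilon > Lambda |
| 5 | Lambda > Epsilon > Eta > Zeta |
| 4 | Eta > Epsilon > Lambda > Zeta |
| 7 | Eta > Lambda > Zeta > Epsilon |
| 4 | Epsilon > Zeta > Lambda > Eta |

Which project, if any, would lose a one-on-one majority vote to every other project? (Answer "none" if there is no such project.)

Epsilon

Pairwise majorities:
Eta vs Lambda: Eta wins 20–9.
Eta–Zeta: Eta 23–6.
Eta vs Epsilon: 3+2+4+4+7 = 20 for Eta, 9 for Epsilon — Eta by 20–9.
Lambda vs Zeta: Lambda, 16–13.
Lambda vs Epsilon: 15 to 14, Lambda.
Zeta vs Epsilon: Zeta is ranked higher on 3+2+4+7 = 16 ballots, Epsilon on 13. Zeta wins 16–13.
Epsilon is beaten in every head-to-head and is the Condorcet loser.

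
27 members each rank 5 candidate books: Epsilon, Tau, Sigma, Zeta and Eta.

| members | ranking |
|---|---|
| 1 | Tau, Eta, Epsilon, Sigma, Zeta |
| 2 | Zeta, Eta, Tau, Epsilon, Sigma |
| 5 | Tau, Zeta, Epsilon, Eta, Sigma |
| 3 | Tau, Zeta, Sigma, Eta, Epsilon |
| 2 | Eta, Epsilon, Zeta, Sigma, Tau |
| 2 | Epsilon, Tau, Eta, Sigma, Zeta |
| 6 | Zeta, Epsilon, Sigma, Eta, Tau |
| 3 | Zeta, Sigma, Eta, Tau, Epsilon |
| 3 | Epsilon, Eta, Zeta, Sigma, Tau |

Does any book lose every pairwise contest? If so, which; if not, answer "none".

Pairwise majorities:
Epsilon vs Tau: 2+2+6+3 = 13 for Epsilon, 14 for Tau — Tau by 14–13.
Epsilon–Sigma: Epsilon 21–6.
Epsilon vs Zeta: Epsilon is ranked higher on 1+2+2+3 = 8 ballots, Zeta on 19. Zeta wins 19–8.
Epsilon vs Eta: 16 to 11, Epsilon.
Tau vs Sigma: Tau is ranked higher on 1+2+5+3+2 = 13 ballots, Sigma on 14. Sigma wins 14–13.
Tau–Zeta: Zeta 16–11.
Tau vs Eta: Tau is ranked higher on 1+5+3+2 = 11 ballots, Eta on 16. Eta wins 16–11.
Sigma vs Zeta: 1+2 = 3 for Sigma, 24 for Zeta — Zeta by 24–3.
Sigma vs Eta: Sigma preferred on 3+6+3 = 12 ballots; Eta wins 15–12.
Zeta vs Eta: Zeta, 19–8.
Every book wins at least one matchup (Epsilon beats Sigma; Tau beats Epsilon; Sigma beats Tau; Zeta beats Epsilon; Eta beats Tau), so there is no Condorcet loser.

none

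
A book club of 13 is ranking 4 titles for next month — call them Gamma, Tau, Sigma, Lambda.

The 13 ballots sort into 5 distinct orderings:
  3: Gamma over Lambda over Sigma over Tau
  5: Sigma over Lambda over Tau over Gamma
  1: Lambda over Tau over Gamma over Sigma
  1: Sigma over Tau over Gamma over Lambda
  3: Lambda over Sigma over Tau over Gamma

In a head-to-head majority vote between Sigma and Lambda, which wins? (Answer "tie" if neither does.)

Lambda

Ballots ranking Sigma above Lambda: 5 + 1 = 6.
Ballots ranking Lambda above Sigma: 13 − 6 = 7.
Lambda wins the head-to-head 7–6.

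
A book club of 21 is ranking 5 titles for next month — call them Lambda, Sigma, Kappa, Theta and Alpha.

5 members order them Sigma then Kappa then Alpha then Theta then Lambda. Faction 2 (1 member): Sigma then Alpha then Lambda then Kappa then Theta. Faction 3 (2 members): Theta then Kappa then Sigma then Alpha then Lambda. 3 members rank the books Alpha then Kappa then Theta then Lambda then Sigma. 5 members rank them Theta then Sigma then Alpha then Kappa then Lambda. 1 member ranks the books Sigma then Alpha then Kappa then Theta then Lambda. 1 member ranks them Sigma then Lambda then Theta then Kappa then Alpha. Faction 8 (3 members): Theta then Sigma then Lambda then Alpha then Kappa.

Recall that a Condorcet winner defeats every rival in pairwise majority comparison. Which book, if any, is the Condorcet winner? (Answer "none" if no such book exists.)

Pairwise majorities:
Lambda vs Sigma: 3 for Lambda, 18 for Sigma — Sigma by 18–3.
Lambda vs Kappa: Lambda preferred on 1+1+3 = 5 ballots; Kappa wins 16–5.
Lambda vs Theta: 2 to 19, Theta.
Lambda vs Alpha: Lambda preferred on 1+3 = 4 ballots; Alpha wins 17–4.
Sigma vs Kappa: Sigma is ranked higher on 5+1+5+1+1+3 = 16 ballots, Kappa on 5. Sigma wins 16–5.
Sigma vs Theta: Sigma preferred on 5+1+1+1 = 8 ballots; Theta wins 13–8.
Sigma vs Alpha: Sigma is ranked higher on 18 ballots, Alpha on 3. Sigma wins 18–3.
Kappa vs Theta: 5+1+3+1 = 10 for Kappa, 11 for Theta — Theta by 11–10.
Kappa vs Alpha: 8 to 13, Alpha.
Theta vs Alpha: 11 to 10, Theta.
Theta wins every pairwise contest, so Theta is the Condorcet winner.

Theta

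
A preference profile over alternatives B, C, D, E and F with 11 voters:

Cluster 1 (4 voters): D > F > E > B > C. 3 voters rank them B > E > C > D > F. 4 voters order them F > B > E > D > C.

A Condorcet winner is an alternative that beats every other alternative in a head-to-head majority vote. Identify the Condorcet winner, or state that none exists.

Pairwise majorities:
B vs C: B preferred on 4+3+4 = 11 ballots; B wins 11–0.
B vs D: B is ranked higher on 3+4 = 7 ballots, D on 4. B wins 7–4.
B vs E: B preferred on 3+4 = 7 ballots; B wins 7–4.
B vs F: B preferred on 3 ballots; F wins 8–3.
C vs D: C is ranked higher on 3 ballots, D on 8. D wins 8–3.
C vs E: C preferred on 0 ballots; E wins 11–0.
C vs F: 3 for C, 8 for F — F by 8–3.
D vs E: D is ranked higher on 4 ballots, E on 7. E wins 7–4.
D vs F: D preferred on 4+3 = 7 ballots; D wins 7–4.
E vs F: 3 for E, 8 for F — F by 8–3.
Every alternative loses at least once (B loses to F; C loses to B; D loses to B; E loses to B; F loses to D). The majority relation contains the cycle B > D > F > B, so there is no Condorcet winner.

none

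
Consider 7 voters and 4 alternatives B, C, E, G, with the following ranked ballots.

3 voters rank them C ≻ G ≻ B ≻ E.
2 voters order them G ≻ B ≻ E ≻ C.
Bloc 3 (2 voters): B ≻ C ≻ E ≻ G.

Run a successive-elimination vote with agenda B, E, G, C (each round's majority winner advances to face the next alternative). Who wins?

C

Round 1: B vs E — 7–0, B advances.
Round 2: B vs G — 2–5, G advances.
Round 3: G vs C — 2–5, C advances.
C survives the agenda.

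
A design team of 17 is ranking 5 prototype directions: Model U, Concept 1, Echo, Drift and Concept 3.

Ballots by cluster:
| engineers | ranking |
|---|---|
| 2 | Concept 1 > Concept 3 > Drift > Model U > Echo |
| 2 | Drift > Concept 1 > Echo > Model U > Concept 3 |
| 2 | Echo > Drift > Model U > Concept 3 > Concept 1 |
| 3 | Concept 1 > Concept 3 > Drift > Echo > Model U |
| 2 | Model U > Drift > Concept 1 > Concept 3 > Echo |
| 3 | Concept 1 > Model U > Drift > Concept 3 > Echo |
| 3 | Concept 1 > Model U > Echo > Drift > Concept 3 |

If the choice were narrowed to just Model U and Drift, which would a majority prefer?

Ballots ranking Model U above Drift: 2 + 3 + 3 = 8.
Ballots ranking Drift above Model U: 17 − 8 = 9.
Drift wins the head-to-head 9–8.

Drift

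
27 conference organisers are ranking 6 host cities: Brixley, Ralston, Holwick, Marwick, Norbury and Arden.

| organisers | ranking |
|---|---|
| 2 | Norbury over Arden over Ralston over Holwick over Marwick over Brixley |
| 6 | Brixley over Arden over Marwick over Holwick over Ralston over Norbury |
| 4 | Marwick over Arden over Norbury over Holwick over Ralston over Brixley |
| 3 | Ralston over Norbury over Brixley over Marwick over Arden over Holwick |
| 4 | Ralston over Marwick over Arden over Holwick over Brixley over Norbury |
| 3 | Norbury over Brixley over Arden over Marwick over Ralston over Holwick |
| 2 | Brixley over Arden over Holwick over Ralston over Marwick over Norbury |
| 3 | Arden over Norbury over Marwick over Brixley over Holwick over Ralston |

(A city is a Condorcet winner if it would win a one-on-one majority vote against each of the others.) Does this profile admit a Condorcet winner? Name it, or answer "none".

none

Pairwise majorities:
Brixley vs Ralston: 6+3+2+3 = 14 for Brixley, 13 for Ralston — Brixley by 14–13.
Brixley vs Holwick: Brixley preferred on 6+3+3+2+3 = 17 ballots; Brixley wins 17–10.
Brixley vs Marwick: Brixley is ranked higher on 6+3+3+2 = 14 ballots, Marwick on 13. Brixley wins 14–13.
Brixley vs Norbury: 6+4+2 = 12 for Brixley, 15 for Norbury — Norbury by 15–12.
Brixley vs Arden: 6+3+3+2 = 14 for Brixley, 13 for Arden — Brixley by 14–13.
Ralston vs Holwick: Ralston preferred on 2+3+4+3 = 12 ballots; Holwick wins 15–12.
Ralston vs Marwick: 2+3+4+2 = 11 for Ralston, 16 for Marwick — Marwick by 16–11.
Ralston vs Norbury: Ralston is ranked higher on 6+3+4+2 = 15 ballots, Norbury on 12. Ralston wins 15–12.
Ralston vs Arden: Ralston is ranked higher on 3+4 = 7 ballots, Arden on 20. Arden wins 20–7.
Holwick vs Marwick: 2+2 = 4 for Holwick, 23 for Marwick — Marwick by 23–4.
Holwick vs Norbury: 12 to 15, Norbury.
Holwick vs Arden: 0 to 27, Arden.
Marwick vs Norbury: 6+4+4+2 = 16 for Marwick, 11 for Norbury — Marwick by 16–11.
Marwick vs Arden: 4+3+4 = 11 for Marwick, 16 for Arden — Arden by 16–11.
Norbury vs Arden: Norbury preferred on 2+3+3 = 8 ballots; Arden wins 19–8.
Every city loses at least once (Brixley loses to Norbury; Ralston loses to Brixley; Holwick loses to Brixley; Marwick loses to Brixley; Norbury loses to Ralston; Arden loses to Brixley). The majority relation contains the cycle Brixley > Ralston > Norbury > Brixley, so there is no Condorcet winner.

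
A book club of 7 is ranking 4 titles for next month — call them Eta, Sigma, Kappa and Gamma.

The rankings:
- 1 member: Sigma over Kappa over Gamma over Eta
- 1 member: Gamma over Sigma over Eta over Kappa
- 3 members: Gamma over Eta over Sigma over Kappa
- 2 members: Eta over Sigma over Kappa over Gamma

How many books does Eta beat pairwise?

Eta against each rival (7 members):
Eta–Sigma: Eta 5–2.
Eta vs Kappa: Eta, 6–1.
Eta vs Gamma: 2 for Eta, 5 for Gamma — Gamma by 5–2.
Eta beats Sigma, Kappa; loses to Gamma — 2 pairwise wins.

2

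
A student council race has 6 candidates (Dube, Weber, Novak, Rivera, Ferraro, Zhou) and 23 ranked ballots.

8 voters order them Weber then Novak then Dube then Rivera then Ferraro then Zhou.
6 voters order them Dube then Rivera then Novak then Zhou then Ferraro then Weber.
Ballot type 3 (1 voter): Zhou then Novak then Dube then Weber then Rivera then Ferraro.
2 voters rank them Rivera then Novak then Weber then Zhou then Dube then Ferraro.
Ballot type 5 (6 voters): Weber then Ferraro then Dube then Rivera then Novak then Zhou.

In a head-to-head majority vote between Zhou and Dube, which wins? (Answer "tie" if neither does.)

Ballots ranking Zhou above Dube: 1 + 2 = 3.
Ballots ranking Dube above Zhou: 23 − 3 = 20.
Dube wins the head-to-head 20–3.

Dube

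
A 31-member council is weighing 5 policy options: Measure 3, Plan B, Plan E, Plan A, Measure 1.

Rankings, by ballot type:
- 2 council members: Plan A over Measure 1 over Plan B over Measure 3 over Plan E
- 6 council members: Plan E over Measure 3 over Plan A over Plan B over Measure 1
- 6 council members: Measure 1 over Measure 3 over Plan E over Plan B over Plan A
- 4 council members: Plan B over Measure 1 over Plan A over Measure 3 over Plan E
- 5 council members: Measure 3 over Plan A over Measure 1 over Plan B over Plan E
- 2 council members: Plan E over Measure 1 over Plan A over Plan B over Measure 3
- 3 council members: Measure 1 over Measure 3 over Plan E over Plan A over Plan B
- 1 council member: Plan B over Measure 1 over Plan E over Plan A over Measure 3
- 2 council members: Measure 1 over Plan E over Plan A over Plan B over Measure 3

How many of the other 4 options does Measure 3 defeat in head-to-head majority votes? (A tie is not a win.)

Measure 3 against each rival (31 council members):
Measure 3 vs Plan B: 20 to 11, Measure 3.
Measure 3 vs Plan E: Measure 3 is ranked higher on 2+6+4+5+3 = 20 ballots, Plan E on 11. Measure 3 wins 20–11.
Measure 3 vs Plan A: Measure 3 wins 20–11.
Measure 3 vs Measure 1: Measure 1 wins 20–11.
Measure 3 beats Plan B, Plan E, Plan A; loses to Measure 1 — 3 pairwise wins.

3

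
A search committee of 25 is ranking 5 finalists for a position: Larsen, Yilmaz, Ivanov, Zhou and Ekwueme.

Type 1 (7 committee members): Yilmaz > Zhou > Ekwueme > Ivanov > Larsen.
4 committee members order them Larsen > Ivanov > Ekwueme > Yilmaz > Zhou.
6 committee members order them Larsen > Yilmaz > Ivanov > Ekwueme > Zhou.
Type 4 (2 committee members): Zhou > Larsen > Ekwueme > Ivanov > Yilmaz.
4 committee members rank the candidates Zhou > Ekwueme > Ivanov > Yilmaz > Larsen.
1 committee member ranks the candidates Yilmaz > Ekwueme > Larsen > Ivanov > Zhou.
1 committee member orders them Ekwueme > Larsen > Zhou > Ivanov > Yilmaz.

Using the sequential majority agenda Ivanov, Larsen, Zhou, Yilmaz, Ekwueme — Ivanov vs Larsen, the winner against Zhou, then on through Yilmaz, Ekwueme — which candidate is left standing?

Yilmaz

Round 1: Ivanov vs Larsen — 11–14, Larsen advances.
Round 2: Larsen vs Zhou — 12–13, Zhou advances.
Round 3: Zhou vs Yilmaz — 7–18, Yilmaz advances.
Round 4: Yilmaz vs Ekwueme — 14–11, Yilmaz advances.
Yilmaz survives the agenda.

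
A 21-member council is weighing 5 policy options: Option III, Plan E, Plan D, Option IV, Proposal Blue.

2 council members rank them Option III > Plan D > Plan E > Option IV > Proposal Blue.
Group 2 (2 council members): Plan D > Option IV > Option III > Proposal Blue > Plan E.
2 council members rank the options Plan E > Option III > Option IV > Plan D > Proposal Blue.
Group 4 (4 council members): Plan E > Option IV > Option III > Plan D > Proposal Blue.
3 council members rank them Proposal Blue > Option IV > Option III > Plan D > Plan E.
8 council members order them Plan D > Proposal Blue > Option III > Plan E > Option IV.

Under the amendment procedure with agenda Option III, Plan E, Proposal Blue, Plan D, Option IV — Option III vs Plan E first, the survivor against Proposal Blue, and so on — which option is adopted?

Round 1: Option III vs Plan E — 15–6, Option III advances.
Round 2: Option III vs Proposal Blue — 10–11, Proposal Blue advances.
Round 3: Proposal Blue vs Plan D — 3–18, Plan D advances.
Round 4: Plan D vs Option IV — 12–9, Plan D advances.
Plan D survives the agenda.

Plan D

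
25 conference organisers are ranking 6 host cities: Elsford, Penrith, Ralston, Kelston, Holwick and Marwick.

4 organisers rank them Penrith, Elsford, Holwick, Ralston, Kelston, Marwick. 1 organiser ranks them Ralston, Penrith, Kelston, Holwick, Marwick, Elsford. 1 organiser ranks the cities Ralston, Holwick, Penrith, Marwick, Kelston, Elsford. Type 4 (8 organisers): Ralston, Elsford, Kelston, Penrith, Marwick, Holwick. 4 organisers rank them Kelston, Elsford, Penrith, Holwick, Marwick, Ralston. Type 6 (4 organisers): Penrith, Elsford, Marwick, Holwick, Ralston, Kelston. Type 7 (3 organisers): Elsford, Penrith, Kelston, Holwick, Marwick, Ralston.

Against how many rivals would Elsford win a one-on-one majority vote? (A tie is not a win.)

5

Elsford against each rival (25 organisers):
Elsford vs Penrith: Elsford is ranked higher on 8+4+3 = 15 ballots, Penrith on 10. Elsford wins 15–10.
Elsford vs Ralston: 4+4+4+3 = 15 for Elsford, 10 for Ralston — Elsford by 15–10.
Elsford vs Kelston: 4+8+4+3 = 19 for Elsford, 6 for Kelston — Elsford by 19–6.
Elsford vs Holwick: Elsford is ranked higher on 4+8+4+4+3 = 23 ballots, Holwick on 2. Elsford wins 23–2.
Elsford vs Marwick: Elsford, 23–2.
Elsford beats Penrith, Ralston, Kelston, Holwick, Marwick — 5 pairwise wins.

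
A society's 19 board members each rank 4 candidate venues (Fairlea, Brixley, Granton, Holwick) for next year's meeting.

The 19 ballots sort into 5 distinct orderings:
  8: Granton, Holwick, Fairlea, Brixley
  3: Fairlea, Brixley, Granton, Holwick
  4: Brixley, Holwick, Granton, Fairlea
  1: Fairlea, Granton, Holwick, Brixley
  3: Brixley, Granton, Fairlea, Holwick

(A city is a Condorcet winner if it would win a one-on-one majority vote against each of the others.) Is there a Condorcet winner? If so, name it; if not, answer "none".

Head-to-head results (19 organisers):
Fairlea vs Brixley: Fairlea is ranked higher on 8+3+1 = 12 ballots, Brixley on 7. Fairlea wins 12–7.
Fairlea vs Granton: Fairlea is ranked higher on 3+1 = 4 ballots, Granton on 15. Granton wins 15–4.
Fairlea vs Holwick: 7 to 12, Holwick.
Brixley vs Granton: Brixley preferred on 3+4+3 = 10 ballots; Brixley wins 10–9.
Brixley vs Holwick: Brixley is ranked higher on 3+4+3 = 10 ballots, Holwick on 9. Brixley wins 10–9.
Granton vs Holwick: 8+3+1+3 = 15 for Granton, 4 for Holwick — Granton by 15–4.
No city is unbeaten: Fairlea loses to Granton; Brixley loses to Fairlea; Granton loses to Brixley; Holwick loses to Brixley. In particular Fairlea > Brixley > Granton > Fairlea is a majority cycle — no Condorcet winner exists.

none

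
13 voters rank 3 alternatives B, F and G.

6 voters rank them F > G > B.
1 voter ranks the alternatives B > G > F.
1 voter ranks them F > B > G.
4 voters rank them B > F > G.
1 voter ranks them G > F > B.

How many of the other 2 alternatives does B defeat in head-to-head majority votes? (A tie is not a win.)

B against each rival (13 voters):
B vs F: B preferred on 1+4 = 5 ballots; F wins 8–5.
B vs G: B preferred on 1+1+4 = 6 ballots; G wins 7–6.
B beats no one; loses to F, G — 0 pairwise wins.

0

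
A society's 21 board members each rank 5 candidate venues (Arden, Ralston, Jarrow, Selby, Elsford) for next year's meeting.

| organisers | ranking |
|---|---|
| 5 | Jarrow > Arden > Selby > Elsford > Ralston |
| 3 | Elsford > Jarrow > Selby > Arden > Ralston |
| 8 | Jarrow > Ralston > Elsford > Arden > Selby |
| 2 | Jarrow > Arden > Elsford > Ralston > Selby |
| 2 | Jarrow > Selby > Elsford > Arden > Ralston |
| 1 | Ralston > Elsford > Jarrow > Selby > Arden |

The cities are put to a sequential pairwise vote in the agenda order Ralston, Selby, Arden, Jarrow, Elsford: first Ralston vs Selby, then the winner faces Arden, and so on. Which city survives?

Round 1: Ralston vs Selby — 11–10, Ralston advances.
Round 2: Ralston vs Arden — 9–12, Arden advances.
Round 3: Arden vs Jarrow — 0–21, Jarrow advances.
Round 4: Jarrow vs Elsford — 17–4, Jarrow advances.
The agenda winner is Jarrow.

Jarrow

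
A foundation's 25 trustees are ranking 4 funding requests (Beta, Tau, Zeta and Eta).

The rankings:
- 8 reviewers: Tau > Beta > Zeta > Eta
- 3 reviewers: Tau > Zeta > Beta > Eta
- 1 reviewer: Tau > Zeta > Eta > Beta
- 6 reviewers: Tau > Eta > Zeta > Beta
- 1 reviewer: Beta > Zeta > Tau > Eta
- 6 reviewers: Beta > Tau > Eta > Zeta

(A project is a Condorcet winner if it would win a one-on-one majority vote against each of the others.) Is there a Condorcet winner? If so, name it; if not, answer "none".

Head-to-head results (25 reviewers):
Beta vs Tau: Beta preferred on 1+6 = 7 ballots; Tau wins 18–7.
Beta vs Zeta: 15 to 10, Beta.
Beta vs Eta: Beta preferred on 8+3+1+6 = 18 ballots; Beta wins 18–7.
Tau vs Zeta: 8+3+1+6+6 = 24 for Tau, 1 for Zeta — Tau by 24–1.
Tau vs Eta: 8+3+1+6+1+6 = 25 for Tau, 0 for Eta — Tau by 25–0.
Zeta vs Eta: 13 to 12, Zeta.
Tau beats each of Beta, Zeta, Eta — Tau is the Condorcet winner.

Tau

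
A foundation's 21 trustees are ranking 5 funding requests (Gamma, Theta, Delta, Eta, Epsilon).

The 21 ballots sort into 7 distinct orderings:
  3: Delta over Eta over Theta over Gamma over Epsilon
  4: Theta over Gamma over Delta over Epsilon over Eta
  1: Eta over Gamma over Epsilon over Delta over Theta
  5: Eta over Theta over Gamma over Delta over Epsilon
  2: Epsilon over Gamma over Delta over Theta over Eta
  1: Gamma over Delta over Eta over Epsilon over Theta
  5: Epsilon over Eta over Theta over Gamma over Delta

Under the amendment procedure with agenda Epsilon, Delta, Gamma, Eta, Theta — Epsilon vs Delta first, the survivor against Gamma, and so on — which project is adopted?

Eta

Round 1: Epsilon vs Delta — 8–13, Delta advances.
Round 2: Delta vs Gamma — 3–18, Gamma advances.
Round 3: Gamma vs Eta — 7–14, Eta advances.
Round 4: Eta vs Theta — 15–6, Eta advances.
Eta survives the agenda.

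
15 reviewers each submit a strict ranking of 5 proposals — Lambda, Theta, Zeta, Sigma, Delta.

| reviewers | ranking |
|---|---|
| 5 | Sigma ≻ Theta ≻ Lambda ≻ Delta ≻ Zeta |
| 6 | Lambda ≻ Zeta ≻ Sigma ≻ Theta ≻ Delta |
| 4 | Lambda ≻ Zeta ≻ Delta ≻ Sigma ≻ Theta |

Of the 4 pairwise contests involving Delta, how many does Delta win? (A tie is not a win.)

Delta against each rival (15 reviewers):
Delta vs Lambda: Delta preferred on 0 ballots; Lambda wins 15–0.
Delta vs Theta: Delta is ranked higher on 4 ballots, Theta on 11. Theta wins 11–4.
Delta vs Zeta: 5 to 10, Zeta.
Delta–Sigma: Sigma 11–4.
Delta beats no one; loses to Lambda, Theta, Zeta, Sigma — 0 pairwise wins.

0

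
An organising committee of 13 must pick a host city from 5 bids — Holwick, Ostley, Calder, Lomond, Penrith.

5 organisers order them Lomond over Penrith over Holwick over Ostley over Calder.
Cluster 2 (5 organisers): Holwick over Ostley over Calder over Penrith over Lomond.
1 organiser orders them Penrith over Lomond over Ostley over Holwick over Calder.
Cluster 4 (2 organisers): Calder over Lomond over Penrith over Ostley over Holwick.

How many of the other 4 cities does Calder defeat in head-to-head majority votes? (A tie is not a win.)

Calder against each rival (13 organisers):
Calder vs Holwick: 2 for Calder, 11 for Holwick — Holwick by 11–2.
Calder vs Ostley: Calder preferred on 2 ballots; Ostley wins 11–2.
Calder–Lomond: Calder 7–6.
Calder vs Penrith: Calder, 7–6.
Calder beats Lomond, Penrith; loses to Holwick, Ostley — 2 pairwise wins.

2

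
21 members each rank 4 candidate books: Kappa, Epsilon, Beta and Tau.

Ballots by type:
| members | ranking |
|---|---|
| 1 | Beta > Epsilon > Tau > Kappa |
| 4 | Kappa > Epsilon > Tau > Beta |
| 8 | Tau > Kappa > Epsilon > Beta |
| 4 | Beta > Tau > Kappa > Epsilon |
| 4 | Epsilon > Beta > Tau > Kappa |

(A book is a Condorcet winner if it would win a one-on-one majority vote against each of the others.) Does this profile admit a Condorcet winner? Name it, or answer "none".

Head-to-head results (21 members):
Kappa vs Epsilon: 16 to 5, Kappa.
Kappa–Beta: Kappa 12–9.
Kappa vs Tau: Kappa preferred on 4 ballots; Tau wins 17–4.
Epsilon–Beta: Epsilon 16–5.
Epsilon vs Tau: 9 to 12, Tau.
Beta vs Tau: Beta is ranked higher on 1+4+4 = 9 ballots, Tau on 12. Tau wins 12–9.
Only Tau has no losses; Tau is the Condorcet winner.

Tau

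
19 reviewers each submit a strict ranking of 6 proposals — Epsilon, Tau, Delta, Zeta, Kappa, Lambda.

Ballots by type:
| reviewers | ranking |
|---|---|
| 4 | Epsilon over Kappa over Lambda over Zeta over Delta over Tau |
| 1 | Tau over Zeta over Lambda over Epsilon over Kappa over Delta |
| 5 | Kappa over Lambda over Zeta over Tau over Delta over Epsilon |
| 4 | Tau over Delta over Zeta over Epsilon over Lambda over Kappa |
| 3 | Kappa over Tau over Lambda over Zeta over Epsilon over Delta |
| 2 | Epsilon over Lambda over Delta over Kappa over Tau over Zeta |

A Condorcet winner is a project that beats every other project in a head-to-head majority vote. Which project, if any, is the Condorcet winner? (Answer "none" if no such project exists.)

none

Check each pair by majority over 19 ballots:
Epsilon vs Tau: 4+2 = 6 for Epsilon, 13 for Tau — Tau by 13–6.
Epsilon vs Delta: Epsilon preferred on 4+1+3+2 = 10 ballots; Epsilon wins 10–9.
Epsilon–Zeta: Zeta 13–6.
Epsilon vs Kappa: Epsilon, 11–8.
Epsilon vs Lambda: Epsilon is ranked higher on 4+4+2 = 10 ballots, Lambda on 9. Epsilon wins 10–9.
Tau–Delta: Tau 13–6.
Tau vs Zeta: Tau preferred on 1+4+3+2 = 10 ballots; Tau wins 10–9.
Tau vs Kappa: Tau is ranked higher on 1+4 = 5 ballots, Kappa on 14. Kappa wins 14–5.
Tau vs Lambda: Lambda, 11–8.
Delta vs Zeta: 6 to 13, Zeta.
Delta vs Kappa: Kappa wins 13–6.
Delta–Lambda: Lambda 15–4.
Zeta vs Kappa: Kappa wins 14–5.
Zeta vs Lambda: Lambda wins 14–5.
Kappa vs Lambda: Kappa, 12–7.
Each project drops at least one matchup (Epsilon loses to Tau; Tau loses to Kappa; Delta loses to Epsilon; Zeta loses to Tau; Kappa loses to Epsilon; Lambda loses to Epsilon); the cycle Epsilon beats Kappa beats Tau beats Epsilon rules out a Condorcet winner.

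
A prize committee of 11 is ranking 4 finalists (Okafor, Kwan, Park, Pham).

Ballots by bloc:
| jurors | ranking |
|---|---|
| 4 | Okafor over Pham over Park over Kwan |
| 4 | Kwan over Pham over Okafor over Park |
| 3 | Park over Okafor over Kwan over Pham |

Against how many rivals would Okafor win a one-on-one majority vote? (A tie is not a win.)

3

Okafor against each rival (11 jurors):
Okafor vs Kwan: Okafor wins 7–4.
Okafor vs Park: 4+4 = 8 for Okafor, 3 for Park — Okafor by 8–3.
Okafor vs Pham: 7 to 4, Okafor.
Okafor beats Kwan, Park, Pham — 3 pairwise wins.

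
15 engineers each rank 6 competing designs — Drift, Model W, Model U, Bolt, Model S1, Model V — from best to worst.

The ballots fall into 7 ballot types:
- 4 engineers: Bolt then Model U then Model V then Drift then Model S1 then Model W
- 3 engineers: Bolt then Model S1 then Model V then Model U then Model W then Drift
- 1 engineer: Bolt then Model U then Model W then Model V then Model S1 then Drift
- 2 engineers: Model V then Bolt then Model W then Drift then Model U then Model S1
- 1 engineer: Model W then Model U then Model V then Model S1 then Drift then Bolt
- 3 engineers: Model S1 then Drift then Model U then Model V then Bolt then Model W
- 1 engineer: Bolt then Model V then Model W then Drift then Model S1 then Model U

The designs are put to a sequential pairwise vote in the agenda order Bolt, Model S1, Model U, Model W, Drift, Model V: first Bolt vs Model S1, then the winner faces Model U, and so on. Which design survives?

Round 1: Bolt vs Model S1 — 11–4, Bolt advances.
Round 2: Bolt vs Model U — 11–4, Bolt advances.
Round 3: Bolt vs Model W — 14–1, Bolt advances.
Round 4: Bolt vs Drift — 11–4, Bolt advances.
Round 5: Bolt vs Model V — 9–6, Bolt advances.
Bolt survives the agenda.

Bolt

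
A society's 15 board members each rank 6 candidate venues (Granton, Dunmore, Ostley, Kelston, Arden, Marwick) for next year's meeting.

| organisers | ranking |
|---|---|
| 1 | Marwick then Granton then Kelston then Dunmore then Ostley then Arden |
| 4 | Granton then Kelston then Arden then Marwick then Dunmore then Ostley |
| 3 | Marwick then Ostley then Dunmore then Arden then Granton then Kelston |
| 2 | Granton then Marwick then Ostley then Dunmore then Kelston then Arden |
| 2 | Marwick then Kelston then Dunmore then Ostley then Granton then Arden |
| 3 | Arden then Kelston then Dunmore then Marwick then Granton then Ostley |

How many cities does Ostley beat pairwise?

Ostley against each rival (15 organisers):
Ostley–Granton: Granton 10–5.
Ostley vs Dunmore: Dunmore, 10–5.
Ostley vs Kelston: 3+2 = 5 for Ostley, 10 for Kelston — Kelston by 10–5.
Ostley vs Arden: 8 to 7, Ostley.
Ostley vs Marwick: Ostley preferred on 0 ballots; Marwick wins 15–0.
Ostley beats Arden; loses to Granton, Dunmore, Kelston, Marwick — 1 pairwise win.

1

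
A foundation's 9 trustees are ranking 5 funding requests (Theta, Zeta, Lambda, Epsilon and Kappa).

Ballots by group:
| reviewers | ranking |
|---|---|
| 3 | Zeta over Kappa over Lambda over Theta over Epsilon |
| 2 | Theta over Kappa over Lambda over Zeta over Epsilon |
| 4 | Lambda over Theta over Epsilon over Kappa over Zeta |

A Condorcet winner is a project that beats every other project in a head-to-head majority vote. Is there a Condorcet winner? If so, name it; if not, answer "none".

none

Pairwise majorities:
Theta vs Zeta: Theta is ranked higher on 2+4 = 6 ballots, Zeta on 3. Theta wins 6–3.
Theta–Lambda: Lambda 7–2.
Theta–Epsilon: Theta 9–0.
Theta–Kappa: Theta 6–3.
Zeta vs Lambda: Lambda wins 6–3.
Zeta vs Epsilon: Zeta is ranked higher on 3+2 = 5 ballots, Epsilon on 4. Zeta wins 5–4.
Zeta vs Kappa: 3 to 6, Kappa.
Lambda–Epsilon: Lambda 9–0.
Lambda vs Kappa: Lambda preferred on 4 ballots; Kappa wins 5–4.
Epsilon–Kappa: Kappa 5–4.
Every project loses at least once (Theta loses to Lambda; Zeta loses to Theta; Lambda loses to Kappa; Epsilon loses to Theta; Kappa loses to Theta). The majority relation contains the cycle Theta → Kappa → Lambda → Theta, so there is no Condorcet winner.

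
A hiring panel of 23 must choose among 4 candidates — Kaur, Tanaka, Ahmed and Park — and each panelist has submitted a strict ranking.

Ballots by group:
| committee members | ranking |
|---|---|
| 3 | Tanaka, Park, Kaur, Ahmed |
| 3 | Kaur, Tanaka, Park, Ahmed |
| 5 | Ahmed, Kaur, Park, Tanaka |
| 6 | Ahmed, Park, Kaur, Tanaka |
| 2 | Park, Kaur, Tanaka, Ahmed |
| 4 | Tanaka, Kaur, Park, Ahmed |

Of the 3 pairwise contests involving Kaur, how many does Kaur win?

3

Kaur against each rival (23 committee members):
Kaur vs Tanaka: Kaur is ranked higher on 3+5+6+2 = 16 ballots, Tanaka on 7. Kaur wins 16–7.
Kaur vs Ahmed: 12 to 11, Kaur.
Kaur vs Park: Kaur preferred on 3+5+4 = 12 ballots; Kaur wins 12–11.
Kaur beats Tanaka, Ahmed, Park — 3 pairwise wins.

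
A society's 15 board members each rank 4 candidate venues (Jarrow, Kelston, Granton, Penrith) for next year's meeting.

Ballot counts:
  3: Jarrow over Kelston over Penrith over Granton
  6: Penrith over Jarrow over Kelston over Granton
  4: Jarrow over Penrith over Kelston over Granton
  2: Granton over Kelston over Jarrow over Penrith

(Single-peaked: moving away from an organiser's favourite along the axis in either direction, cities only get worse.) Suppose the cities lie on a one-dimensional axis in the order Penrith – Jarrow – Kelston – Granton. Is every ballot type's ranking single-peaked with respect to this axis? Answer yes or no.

yes

Axis positions: Penrith=1, Jarrow=2, Kelston=3, Granton=4.
Ballot type 1 (peak Jarrow at position 2): ranking walks positions 2-3-1-4, expanding outward from the peak — single-peaked.
Ballot type 2 (peak Penrith at position 1): ranking walks positions 1-2-3-4, expanding outward from the peak — single-peaked.
Ballot type 3 (peak Jarrow at position 2): ranking walks positions 2-1-3-4, expanding outward from the peak — single-peaked.
Ballot type 4 (peak Granton at position 4): ranking walks positions 4-3-2-1, expanding outward from the peak — single-peaked.
Every ranking is single-peaked on this axis.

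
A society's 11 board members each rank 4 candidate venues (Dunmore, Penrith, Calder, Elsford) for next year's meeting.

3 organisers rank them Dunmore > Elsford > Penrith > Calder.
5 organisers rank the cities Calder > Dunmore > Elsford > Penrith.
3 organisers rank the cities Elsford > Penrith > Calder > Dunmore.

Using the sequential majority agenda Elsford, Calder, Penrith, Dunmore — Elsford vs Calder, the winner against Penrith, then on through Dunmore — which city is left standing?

Round 1: Elsford vs Calder — 6–5, Elsford advances.
Round 2: Elsford vs Penrith — 11–0, Elsford advances.
Round 3: Elsford vs Dunmore — 3–8, Dunmore advances.
The agenda winner is Dunmore.

Dunmore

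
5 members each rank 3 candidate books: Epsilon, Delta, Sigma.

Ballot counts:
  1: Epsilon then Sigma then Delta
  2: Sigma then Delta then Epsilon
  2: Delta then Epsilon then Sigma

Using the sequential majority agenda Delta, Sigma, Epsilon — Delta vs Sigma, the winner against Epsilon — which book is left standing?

Round 1: Delta vs Sigma — 2–3, Sigma advances.
Round 2: Sigma vs Epsilon — 2–3, Epsilon advances.
Epsilon survives the agenda.

Epsilon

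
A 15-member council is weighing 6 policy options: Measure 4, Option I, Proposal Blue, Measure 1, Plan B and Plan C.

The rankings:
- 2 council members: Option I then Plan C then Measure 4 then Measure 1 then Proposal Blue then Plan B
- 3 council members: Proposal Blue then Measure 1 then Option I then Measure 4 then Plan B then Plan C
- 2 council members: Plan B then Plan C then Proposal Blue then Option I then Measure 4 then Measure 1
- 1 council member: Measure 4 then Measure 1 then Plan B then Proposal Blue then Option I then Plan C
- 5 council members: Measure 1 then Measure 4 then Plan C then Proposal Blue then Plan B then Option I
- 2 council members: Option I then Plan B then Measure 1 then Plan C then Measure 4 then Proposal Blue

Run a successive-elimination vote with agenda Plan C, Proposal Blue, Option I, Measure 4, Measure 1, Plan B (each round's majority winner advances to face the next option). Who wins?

Measure 1

Round 1: Plan C vs Proposal Blue — 11–4, Plan C advances.
Round 2: Plan C vs Option I — 7–8, Option I advances.
Round 3: Option I vs Measure 4 — 9–6, Option I advances.
Round 4: Option I vs Measure 1 — 6–9, Measure 1 advances.
Round 5: Measure 1 vs Plan B — 11–4, Measure 1 advances.
Measure 1 survives the agenda.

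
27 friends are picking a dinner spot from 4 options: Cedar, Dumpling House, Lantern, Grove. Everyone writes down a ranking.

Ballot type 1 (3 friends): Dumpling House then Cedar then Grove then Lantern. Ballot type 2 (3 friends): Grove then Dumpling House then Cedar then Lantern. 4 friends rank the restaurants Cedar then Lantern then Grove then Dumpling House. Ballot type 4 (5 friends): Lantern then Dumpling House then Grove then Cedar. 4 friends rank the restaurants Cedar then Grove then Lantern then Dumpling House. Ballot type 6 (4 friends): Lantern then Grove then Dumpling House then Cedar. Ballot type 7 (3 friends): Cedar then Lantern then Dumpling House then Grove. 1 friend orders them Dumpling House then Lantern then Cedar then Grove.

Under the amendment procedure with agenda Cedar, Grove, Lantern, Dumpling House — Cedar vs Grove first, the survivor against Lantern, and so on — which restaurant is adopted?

Dumpling House

Round 1: Cedar vs Grove — 15–12, Cedar advances.
Round 2: Cedar vs Lantern — 17–10, Cedar advances.
Round 3: Cedar vs Dumpling House — 11–16, Dumpling House advances.
The agenda winner is Dumpling House.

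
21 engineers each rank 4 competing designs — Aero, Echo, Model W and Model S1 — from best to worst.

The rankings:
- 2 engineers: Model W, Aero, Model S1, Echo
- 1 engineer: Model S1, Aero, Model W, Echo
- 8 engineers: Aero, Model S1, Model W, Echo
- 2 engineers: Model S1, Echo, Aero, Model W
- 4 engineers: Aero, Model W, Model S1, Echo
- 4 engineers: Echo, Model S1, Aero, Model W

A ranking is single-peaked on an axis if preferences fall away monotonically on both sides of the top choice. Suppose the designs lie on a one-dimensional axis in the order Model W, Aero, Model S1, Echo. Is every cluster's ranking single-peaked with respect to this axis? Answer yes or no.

yes

Axis positions: Model W=1, Aero=2, Model S1=3, Echo=4.
Cluster 1 (peak Model W at position 1): ranking walks positions 1-2-3-4, expanding outward from the peak — single-peaked.
Cluster 2 (peak Model S1 at position 3): ranking walks positions 3-2-1-4, expanding outward from the peak — single-peaked.
Cluster 3 (peak Aero at position 2): ranking walks positions 2-3-1-4, expanding outward from the peak — single-peaked.
Cluster 4 (peak Model S1 at position 3): ranking walks positions 3-4-2-1, expanding outward from the peak — single-peaked.
Cluster 5 (peak Aero at position 2): ranking walks positions 2-1-3-4, expanding outward from the peak — single-peaked.
Cluster 6 (peak Echo at position 4): ranking walks positions 4-3-2-1, expanding outward from the peak — single-peaked.
Every ranking is single-peaked on this axis.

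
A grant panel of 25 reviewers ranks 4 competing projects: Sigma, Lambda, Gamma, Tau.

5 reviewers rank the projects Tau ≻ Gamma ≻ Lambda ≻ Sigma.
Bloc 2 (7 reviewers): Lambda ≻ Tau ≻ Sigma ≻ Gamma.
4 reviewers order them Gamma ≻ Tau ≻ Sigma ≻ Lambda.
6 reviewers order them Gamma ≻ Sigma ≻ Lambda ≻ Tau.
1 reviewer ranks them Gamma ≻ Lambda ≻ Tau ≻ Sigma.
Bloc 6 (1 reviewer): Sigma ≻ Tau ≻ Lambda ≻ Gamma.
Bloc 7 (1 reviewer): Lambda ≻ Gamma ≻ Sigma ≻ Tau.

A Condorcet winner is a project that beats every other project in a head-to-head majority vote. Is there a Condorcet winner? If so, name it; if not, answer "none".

Pairwise majorities:
Sigma vs Lambda: Lambda wins 14–11.
Sigma vs Gamma: Sigma preferred on 7+1 = 8 ballots; Gamma wins 17–8.
Sigma vs Tau: 8 to 17, Tau.
Lambda vs Gamma: 9 to 16, Gamma.
Lambda vs Tau: Lambda, 15–10.
Gamma vs Tau: Tau wins 13–12.
Every project loses at least once (Sigma loses to Lambda; Lambda loses to Gamma; Gamma loses to Tau; Tau loses to Lambda). The majority relation contains the cycle Lambda → Tau → Gamma → Lambda, so there is no Condorcet winner.

none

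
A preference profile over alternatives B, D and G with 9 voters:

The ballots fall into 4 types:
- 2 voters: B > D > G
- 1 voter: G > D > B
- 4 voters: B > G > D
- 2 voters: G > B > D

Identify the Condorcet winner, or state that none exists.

Pairwise majorities:
B vs D: B wins 8–1.
B vs G: 2+4 = 6 for B, 3 for G — B by 6–3.
D vs G: D is ranked higher on 2 ballots, G on 7. G wins 7–2.
B wins every pairwise contest, so B is the Condorcet winner.

B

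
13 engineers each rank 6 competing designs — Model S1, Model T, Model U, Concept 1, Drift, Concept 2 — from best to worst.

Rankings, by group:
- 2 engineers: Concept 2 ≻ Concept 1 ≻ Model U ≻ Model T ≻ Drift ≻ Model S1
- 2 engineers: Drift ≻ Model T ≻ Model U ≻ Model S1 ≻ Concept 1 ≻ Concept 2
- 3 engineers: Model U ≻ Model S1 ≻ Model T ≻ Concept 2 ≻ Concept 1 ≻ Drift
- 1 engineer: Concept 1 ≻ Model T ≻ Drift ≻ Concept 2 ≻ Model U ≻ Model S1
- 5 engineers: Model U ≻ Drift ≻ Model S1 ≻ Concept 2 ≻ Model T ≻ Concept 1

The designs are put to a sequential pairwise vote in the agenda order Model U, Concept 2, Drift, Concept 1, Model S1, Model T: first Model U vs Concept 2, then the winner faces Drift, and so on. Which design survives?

Model U

Round 1: Model U vs Concept 2 — 10–3, Model U advances.
Round 2: Model U vs Drift — 10–3, Model U advances.
Round 3: Model U vs Concept 1 — 10–3, Model U advances.
Round 4: Model U vs Model S1 — 13–0, Model U advances.
Round 5: Model U vs Model T — 10–3, Model U advances.
Model U survives the agenda.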